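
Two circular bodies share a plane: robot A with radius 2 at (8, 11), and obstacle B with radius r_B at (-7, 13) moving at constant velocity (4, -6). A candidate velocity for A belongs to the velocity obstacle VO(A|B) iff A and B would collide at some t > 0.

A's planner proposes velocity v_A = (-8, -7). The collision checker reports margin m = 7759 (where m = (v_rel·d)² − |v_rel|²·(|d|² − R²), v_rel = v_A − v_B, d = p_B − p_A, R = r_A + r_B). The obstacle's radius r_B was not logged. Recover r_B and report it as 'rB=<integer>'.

m = 7759
d = (-15, 2);  v_rel = (-12, -1),  |v_rel|² = 145
v_rel×d = (-12)·(2) − (-1)·(-15) = -39
since m = R²·145 − (-39)²:  R² = (1521 + 7759) / 145 = 64
R = √64 = 8  ⇒  r_B = 8 − 2 = 6

rB=6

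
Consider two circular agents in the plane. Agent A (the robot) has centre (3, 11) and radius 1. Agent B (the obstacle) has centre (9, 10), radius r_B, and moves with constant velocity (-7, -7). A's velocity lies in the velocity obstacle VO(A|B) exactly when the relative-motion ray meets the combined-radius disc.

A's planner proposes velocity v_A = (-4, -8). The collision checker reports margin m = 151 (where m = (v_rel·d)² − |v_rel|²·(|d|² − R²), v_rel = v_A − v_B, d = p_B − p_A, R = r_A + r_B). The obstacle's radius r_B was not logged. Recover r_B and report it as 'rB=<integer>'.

m = 151
d = (6, -1);  v_rel = (3, -1),  |v_rel|² = 10
v_rel×d = (3)·(-1) − (-1)·(6) = 3
since m = R²·10 − 3²:  R² = (9 + 151) / 10 = 16
R = √16 = 4  ⇒  r_B = 4 − 1 = 3

rB=3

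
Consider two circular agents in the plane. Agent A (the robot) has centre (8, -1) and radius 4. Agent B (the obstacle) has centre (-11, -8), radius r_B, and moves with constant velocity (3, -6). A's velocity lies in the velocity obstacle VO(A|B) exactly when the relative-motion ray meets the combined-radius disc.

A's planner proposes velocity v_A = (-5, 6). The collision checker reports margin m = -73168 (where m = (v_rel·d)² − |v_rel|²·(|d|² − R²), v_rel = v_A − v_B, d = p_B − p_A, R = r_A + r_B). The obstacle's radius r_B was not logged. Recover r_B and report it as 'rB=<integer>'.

m = -73168
d = (-19, -7);  v_rel = (-8, 12),  |v_rel|² = 208
v_rel×d = (-8)·(-7) − (12)·(-19) = 284
since m = R²·208 − 284²:  R² = (80656 + -73168) / 208 = 36
R = √36 = 6  ⇒  r_B = 6 − 4 = 2

rB=2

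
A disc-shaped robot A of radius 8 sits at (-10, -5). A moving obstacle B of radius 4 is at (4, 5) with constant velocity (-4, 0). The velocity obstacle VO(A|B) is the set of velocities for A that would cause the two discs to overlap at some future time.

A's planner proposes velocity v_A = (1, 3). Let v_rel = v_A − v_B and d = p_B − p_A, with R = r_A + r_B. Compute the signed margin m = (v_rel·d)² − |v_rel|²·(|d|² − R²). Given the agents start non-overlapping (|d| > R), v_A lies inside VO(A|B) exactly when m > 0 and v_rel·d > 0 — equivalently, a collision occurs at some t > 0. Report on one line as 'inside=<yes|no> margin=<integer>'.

d = (14, 10),  |d|² = 296;  R = 8+4 = 12,  c = 296−12² = 152
v_rel = (5, 3),  |v_rel|² = 34;  v_rel·d = (5)·(14) + (3)·(10) = 100
34·t² − 200·t + 152 = 0  ⇒  m = 100² − 34·152 = 4832
m = 4832 > 0,  v_rel·d = 100 > 0  ⇒  inside

inside=yes margin=4832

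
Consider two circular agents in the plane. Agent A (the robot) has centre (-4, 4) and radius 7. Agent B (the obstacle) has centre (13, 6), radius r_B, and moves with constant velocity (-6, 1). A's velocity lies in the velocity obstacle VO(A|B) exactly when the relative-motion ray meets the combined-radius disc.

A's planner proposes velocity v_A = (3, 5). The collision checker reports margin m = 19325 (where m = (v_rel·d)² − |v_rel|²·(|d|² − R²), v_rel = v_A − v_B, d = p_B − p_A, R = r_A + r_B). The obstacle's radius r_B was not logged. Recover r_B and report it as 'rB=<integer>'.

m = 19325
d = (17, 2);  v_rel = (9, 4),  |v_rel|² = 97
v_rel×d = (9)·(2) − (4)·(17) = -50
since m = R²·97 − (-50)²:  R² = (2500 + 19325) / 97 = 225
R = √225 = 15  ⇒  r_B = 15 − 7 = 8

rB=8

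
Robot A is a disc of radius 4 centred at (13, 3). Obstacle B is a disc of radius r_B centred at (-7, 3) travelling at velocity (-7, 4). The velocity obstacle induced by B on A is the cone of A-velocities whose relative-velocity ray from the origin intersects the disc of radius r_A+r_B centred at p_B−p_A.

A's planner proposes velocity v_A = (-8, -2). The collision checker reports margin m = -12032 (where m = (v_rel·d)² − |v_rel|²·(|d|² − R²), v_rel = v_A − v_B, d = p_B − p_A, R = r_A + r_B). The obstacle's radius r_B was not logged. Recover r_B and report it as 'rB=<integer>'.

m = -12032
d = (-20, 0);  v_rel = (-1, -6),  |v_rel|² = 37
v_rel×d = (-1)·(0) − (-6)·(-20) = -120
since m = R²·37 − (-120)²:  R² = (14400 + -12032) / 37 = 64
R = √64 = 8  ⇒  r_B = 8 − 4 = 4

rB=4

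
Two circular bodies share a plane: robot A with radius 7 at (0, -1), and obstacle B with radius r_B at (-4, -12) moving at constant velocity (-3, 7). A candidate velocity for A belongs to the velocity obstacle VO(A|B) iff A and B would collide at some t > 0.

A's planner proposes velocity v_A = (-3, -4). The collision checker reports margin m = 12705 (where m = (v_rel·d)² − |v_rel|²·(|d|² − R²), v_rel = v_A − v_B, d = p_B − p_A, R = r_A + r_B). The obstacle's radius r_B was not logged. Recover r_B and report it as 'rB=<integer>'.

m = 12705
d = (-4, -11);  v_rel = (0, -11),  |v_rel|² = 121
v_rel×d = (0)·(-11) − (-11)·(-4) = -44
since m = R²·121 − (-44)²:  R² = (1936 + 12705) / 121 = 121
R = √121 = 11  ⇒  r_B = 11 − 7 = 4

rB=4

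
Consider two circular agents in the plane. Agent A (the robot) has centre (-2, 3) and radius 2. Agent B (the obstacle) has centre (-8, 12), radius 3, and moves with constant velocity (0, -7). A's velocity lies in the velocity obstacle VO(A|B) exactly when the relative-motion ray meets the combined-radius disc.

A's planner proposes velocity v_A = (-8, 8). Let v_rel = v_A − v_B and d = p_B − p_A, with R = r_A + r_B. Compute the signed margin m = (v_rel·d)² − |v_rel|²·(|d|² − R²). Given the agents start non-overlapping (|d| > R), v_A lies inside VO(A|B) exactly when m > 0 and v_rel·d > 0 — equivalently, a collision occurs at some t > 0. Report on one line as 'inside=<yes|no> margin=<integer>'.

d = (-6, 9),  |d|² = 117;  R = 2+3 = 5,  c = 117−5² = 92
v_rel = (-8, 15),  |v_rel|² = 289;  v_rel·d = (-8)·(-6) + (15)·(9) = 183
289·t² − 366·t + 92 = 0  ⇒  m = 183² − 289·92 = 6901
m = 6901 > 0,  v_rel·d = 183 > 0  ⇒  inside

inside=yes margin=6901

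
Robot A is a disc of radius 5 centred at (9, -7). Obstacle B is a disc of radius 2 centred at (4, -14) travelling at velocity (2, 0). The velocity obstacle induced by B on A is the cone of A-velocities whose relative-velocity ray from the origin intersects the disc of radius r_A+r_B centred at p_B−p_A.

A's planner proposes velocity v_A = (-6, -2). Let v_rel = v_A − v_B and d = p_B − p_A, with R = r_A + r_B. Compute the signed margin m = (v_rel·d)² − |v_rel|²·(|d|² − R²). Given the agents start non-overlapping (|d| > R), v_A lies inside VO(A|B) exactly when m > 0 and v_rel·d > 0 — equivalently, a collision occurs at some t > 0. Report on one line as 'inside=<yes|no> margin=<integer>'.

d = (-5, -7),  |d|² = 74;  R = 5+2 = 7,  c = 74−7² = 25
v_rel = (-8, -2),  |v_rel|² = 68;  v_rel·d = (-8)·(-5) + (-2)·(-7) = 54
68·t² − 108·t + 25 = 0  ⇒  m = 54² − 68·25 = 1216
m = 1216 > 0,  v_rel·d = 54 > 0  ⇒  inside

inside=yes margin=1216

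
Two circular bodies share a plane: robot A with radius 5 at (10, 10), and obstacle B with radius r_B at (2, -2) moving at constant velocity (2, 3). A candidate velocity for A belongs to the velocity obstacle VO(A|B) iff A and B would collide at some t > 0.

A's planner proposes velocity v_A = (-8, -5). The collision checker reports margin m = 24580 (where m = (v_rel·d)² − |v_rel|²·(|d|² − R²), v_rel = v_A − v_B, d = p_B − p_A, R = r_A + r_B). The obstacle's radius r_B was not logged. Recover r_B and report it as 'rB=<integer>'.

m = 24580
d = (-8, -12);  v_rel = (-10, -8),  |v_rel|² = 164
v_rel×d = (-10)·(-12) − (-8)·(-8) = 56
since m = R²·164 − 56²:  R² = (3136 + 24580) / 164 = 169
R = √169 = 13  ⇒  r_B = 13 − 5 = 8

rB=8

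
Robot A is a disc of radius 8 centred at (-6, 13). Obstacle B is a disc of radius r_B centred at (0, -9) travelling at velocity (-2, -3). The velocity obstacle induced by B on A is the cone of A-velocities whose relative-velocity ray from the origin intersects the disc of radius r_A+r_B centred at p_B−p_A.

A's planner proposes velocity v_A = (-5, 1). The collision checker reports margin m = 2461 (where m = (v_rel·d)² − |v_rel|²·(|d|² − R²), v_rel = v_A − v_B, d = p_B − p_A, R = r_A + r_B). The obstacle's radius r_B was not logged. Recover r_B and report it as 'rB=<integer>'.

m = 2461
d = (6, -22);  v_rel = (-3, 4),  |v_rel|² = 25
v_rel×d = (-3)·(-22) − (4)·(6) = 42
since m = R²·25 − 42²:  R² = (1764 + 2461) / 25 = 169
R = √169 = 13  ⇒  r_B = 13 − 8 = 5

rB=5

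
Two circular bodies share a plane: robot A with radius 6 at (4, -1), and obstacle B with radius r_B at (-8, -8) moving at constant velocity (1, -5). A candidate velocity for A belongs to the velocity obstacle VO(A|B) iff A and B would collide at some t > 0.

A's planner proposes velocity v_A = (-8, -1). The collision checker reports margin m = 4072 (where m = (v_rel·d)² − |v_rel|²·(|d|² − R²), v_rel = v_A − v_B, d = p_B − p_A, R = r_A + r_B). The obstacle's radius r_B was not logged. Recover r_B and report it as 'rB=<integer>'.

m = 4072
d = (-12, -7);  v_rel = (-9, 4),  |v_rel|² = 97
v_rel×d = (-9)·(-7) − (4)·(-12) = 111
since m = R²·97 − 111²:  R² = (12321 + 4072) / 97 = 169
R = √169 = 13  ⇒  r_B = 13 − 6 = 7

rB=7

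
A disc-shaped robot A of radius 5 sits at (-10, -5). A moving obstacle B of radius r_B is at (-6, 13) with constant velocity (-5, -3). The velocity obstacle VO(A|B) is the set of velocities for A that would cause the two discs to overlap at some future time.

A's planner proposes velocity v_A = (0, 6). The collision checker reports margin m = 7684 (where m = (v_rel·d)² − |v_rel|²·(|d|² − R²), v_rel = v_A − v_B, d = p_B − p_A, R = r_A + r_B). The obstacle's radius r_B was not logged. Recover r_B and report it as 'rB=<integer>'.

m = 7684
d = (4, 18);  v_rel = (5, 9),  |v_rel|² = 106
v_rel×d = (5)·(18) − (9)·(4) = 54
since m = R²·106 − 54²:  R² = (2916 + 7684) / 106 = 100
R = √100 = 10  ⇒  r_B = 10 − 5 = 5

rB=5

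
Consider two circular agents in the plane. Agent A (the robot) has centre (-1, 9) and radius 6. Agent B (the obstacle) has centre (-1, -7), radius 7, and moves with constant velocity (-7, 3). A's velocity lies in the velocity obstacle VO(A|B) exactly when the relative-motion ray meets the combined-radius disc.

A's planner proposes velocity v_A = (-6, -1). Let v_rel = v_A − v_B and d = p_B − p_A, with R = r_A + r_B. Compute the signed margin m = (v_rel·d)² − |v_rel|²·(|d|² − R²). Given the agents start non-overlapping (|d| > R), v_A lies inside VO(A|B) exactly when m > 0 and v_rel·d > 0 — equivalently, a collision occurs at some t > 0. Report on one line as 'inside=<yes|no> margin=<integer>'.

d = (0, -16),  |d|² = 256;  R = 6+7 = 13,  c = 256−13² = 87
v_rel = (1, -4),  |v_rel|² = 17;  v_rel·d = (1)·(0) + (-4)·(-16) = 64
17·t² − 128·t + 87 = 0  ⇒  m = 64² − 17·87 = 2617
m = 2617 > 0,  v_rel·d = 64 > 0  ⇒  inside

inside=yes margin=2617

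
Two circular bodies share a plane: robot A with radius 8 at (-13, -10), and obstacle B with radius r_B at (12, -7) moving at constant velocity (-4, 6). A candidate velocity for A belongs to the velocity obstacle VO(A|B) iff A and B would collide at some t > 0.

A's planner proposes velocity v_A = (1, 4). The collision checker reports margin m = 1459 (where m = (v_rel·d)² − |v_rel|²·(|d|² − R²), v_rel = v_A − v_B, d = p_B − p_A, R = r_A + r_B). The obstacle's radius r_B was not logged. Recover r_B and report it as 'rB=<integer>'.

m = 1459
d = (25, 3);  v_rel = (5, -2),  |v_rel|² = 29
v_rel×d = (5)·(3) − (-2)·(25) = 65
since m = R²·29 − 65²:  R² = (4225 + 1459) / 29 = 196
R = √196 = 14  ⇒  r_B = 14 − 8 = 6

rB=6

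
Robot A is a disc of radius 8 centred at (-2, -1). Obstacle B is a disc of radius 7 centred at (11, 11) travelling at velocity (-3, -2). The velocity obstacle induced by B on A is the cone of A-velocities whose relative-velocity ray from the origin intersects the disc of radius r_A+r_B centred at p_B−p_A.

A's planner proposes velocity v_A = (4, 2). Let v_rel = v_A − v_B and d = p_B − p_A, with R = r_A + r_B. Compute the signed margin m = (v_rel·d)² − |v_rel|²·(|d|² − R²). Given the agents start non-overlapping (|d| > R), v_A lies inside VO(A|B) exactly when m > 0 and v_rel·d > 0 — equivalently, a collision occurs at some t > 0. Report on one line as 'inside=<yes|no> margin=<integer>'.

d = (13, 12),  |d|² = 313;  R = 8+7 = 15,  c = 313−15² = 88
v_rel = (7, 4),  |v_rel|² = 65;  v_rel·d = (7)·(13) + (4)·(12) = 139
65·t² − 278·t + 88 = 0  ⇒  m = 139² − 65·88 = 13601
m = 13601 > 0,  v_rel·d = 139 > 0  ⇒  inside

inside=yes margin=13601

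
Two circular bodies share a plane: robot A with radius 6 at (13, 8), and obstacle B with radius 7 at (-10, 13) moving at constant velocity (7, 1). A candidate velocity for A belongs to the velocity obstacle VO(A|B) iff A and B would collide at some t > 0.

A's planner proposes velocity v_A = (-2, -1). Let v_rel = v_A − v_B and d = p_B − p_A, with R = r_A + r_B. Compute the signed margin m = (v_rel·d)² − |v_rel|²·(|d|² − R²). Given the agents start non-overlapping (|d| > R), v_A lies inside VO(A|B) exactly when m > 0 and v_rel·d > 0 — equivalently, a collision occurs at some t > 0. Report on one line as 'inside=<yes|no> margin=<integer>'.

d = (-23, 5),  |d|² = 554;  R = 6+7 = 13,  c = 554−13² = 385
v_rel = (-9, -2),  |v_rel|² = 85;  v_rel·d = (-9)·(-23) + (-2)·(5) = 197
85·t² − 394·t + 385 = 0  ⇒  m = 197² − 85·385 = 6084
m = 6084 > 0,  v_rel·d = 197 > 0  ⇒  inside

inside=yes margin=6084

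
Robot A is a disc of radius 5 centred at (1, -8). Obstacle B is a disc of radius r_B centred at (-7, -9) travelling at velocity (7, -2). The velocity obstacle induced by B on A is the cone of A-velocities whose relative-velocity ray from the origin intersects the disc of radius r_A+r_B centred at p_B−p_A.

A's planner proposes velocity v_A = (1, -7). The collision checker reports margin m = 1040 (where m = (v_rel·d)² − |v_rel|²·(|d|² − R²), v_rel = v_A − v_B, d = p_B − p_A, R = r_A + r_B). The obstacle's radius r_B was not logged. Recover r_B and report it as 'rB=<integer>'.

m = 1040
d = (-8, -1);  v_rel = (-6, -5),  |v_rel|² = 61
v_rel×d = (-6)·(-1) − (-5)·(-8) = -34
since m = R²·61 − (-34)²:  R² = (1156 + 1040) / 61 = 36
R = √36 = 6  ⇒  r_B = 6 − 5 = 1

rB=1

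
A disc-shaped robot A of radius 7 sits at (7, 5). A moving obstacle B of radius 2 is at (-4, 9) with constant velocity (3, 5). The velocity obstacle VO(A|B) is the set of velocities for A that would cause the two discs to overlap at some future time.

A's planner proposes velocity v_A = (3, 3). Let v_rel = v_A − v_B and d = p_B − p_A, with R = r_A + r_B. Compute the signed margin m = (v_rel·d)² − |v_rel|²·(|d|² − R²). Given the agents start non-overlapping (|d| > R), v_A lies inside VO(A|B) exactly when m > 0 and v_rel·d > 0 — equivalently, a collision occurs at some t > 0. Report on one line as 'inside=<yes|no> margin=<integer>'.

d = (-11, 4),  |d|² = 137;  R = 7+2 = 9,  c = 137−9² = 56
v_rel = (0, -2),  |v_rel|² = 4;  v_rel·d = (0)·(-11) + (-2)·(4) = -8
4·t² + 16·t + 56 = 0  ⇒  m = (-8)² − 4·56 = -160
m = -160 < 0,  v_rel·d = -8 < 0  ⇒  outside

inside=no margin=-160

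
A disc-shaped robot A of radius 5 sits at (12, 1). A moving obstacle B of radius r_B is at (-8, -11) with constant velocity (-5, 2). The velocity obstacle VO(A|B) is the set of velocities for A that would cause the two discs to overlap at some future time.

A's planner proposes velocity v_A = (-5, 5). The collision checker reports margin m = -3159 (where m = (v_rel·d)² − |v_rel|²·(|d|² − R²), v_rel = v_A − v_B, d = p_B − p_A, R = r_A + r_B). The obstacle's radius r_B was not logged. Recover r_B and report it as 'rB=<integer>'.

m = -3159
d = (-20, -12);  v_rel = (0, 3),  |v_rel|² = 9
v_rel×d = (0)·(-12) − (3)·(-20) = 60
since m = R²·9 − 60²:  R² = (3600 + -3159) / 9 = 49
R = √49 = 7  ⇒  r_B = 7 − 5 = 2

rB=2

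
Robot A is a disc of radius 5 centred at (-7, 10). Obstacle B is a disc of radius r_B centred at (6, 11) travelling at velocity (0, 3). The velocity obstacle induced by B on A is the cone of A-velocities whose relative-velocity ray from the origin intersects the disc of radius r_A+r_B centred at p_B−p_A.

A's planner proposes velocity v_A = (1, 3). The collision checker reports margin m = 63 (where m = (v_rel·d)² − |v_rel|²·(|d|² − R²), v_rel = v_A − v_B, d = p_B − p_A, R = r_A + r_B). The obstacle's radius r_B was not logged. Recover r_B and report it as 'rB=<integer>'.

m = 63
d = (13, 1);  v_rel = (1, 0),  |v_rel|² = 1
v_rel×d = (1)·(1) − (0)·(13) = 1
since m = R²·1 − 1²:  R² = (1 + 63) / 1 = 64
R = √64 = 8  ⇒  r_B = 8 − 5 = 3

rB=3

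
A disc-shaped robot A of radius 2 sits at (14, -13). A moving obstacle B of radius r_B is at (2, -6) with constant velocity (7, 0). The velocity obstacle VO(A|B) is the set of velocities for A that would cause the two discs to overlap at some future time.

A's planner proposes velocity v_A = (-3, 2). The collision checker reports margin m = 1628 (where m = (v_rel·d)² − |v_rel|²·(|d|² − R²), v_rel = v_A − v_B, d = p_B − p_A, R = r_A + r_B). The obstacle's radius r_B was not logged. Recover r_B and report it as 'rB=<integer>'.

m = 1628
d = (-12, 7);  v_rel = (-10, 2),  |v_rel|² = 104
v_rel×d = (-10)·(7) − (2)·(-12) = -46
since m = R²·104 − (-46)²:  R² = (2116 + 1628) / 104 = 36
R = √36 = 6  ⇒  r_B = 6 − 2 = 4

rB=4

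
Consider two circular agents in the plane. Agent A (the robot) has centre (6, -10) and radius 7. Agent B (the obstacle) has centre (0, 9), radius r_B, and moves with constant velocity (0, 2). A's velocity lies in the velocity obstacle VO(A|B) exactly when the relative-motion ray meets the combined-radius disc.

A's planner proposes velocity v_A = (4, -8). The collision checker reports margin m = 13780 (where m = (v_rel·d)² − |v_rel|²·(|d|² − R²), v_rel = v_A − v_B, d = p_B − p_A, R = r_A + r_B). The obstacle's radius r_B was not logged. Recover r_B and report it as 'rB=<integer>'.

m = 13780
d = (-6, 19);  v_rel = (4, -10),  |v_rel|² = 116
v_rel×d = (4)·(19) − (-10)·(-6) = 16
since m = R²·116 − 16²:  R² = (256 + 13780) / 116 = 121
R = √121 = 11  ⇒  r_B = 11 − 7 = 4

rB=4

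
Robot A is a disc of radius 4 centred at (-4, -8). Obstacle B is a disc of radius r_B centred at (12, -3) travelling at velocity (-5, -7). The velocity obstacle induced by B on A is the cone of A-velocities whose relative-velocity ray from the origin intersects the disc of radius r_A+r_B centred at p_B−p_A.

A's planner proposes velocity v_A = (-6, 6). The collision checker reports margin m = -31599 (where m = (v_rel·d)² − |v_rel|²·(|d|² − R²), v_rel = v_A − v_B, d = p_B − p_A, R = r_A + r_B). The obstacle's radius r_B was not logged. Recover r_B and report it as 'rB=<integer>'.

m = -31599
d = (16, 5);  v_rel = (-1, 13),  |v_rel|² = 170
v_rel×d = (-1)·(5) − (13)·(16) = -213
since m = R²·170 − (-213)²:  R² = (45369 + -31599) / 170 = 81
R = √81 = 9  ⇒  r_B = 9 − 4 = 5

rB=5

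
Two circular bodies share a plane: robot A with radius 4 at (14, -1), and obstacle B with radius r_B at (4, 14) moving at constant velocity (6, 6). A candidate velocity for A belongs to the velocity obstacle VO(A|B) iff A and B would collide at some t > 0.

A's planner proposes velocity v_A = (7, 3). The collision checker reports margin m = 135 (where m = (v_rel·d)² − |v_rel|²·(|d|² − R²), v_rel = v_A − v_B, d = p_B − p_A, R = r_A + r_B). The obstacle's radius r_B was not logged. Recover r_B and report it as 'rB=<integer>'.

m = 135
d = (-10, 15);  v_rel = (1, -3),  |v_rel|² = 10
v_rel×d = (1)·(15) − (-3)·(-10) = -15
since m = R²·10 − (-15)²:  R² = (225 + 135) / 10 = 36
R = √36 = 6  ⇒  r_B = 6 − 4 = 2

rB=2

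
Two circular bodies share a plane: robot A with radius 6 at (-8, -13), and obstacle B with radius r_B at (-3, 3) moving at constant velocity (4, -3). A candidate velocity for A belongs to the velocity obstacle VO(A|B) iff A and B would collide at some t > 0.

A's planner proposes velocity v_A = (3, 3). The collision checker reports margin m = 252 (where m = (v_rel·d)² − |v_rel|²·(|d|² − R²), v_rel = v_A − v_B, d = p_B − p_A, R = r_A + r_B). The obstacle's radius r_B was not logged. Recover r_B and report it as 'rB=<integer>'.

m = 252
d = (5, 16);  v_rel = (-1, 6),  |v_rel|² = 37
v_rel×d = (-1)·(16) − (6)·(5) = -46
since m = R²·37 − (-46)²:  R² = (2116 + 252) / 37 = 64
R = √64 = 8  ⇒  r_B = 8 − 6 = 2

rB=2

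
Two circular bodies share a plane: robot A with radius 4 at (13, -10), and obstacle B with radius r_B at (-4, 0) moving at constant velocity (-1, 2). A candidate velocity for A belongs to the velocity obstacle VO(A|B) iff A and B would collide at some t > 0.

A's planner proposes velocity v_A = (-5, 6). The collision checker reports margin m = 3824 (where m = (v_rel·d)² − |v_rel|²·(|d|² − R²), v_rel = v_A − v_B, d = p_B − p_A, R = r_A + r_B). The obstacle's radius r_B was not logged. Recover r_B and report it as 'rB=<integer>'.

m = 3824
d = (-17, 10);  v_rel = (-4, 4),  |v_rel|² = 32
v_rel×d = (-4)·(10) − (4)·(-17) = 28
since m = R²·32 − 28²:  R² = (784 + 3824) / 32 = 144
R = √144 = 12  ⇒  r_B = 12 − 4 = 8

rB=8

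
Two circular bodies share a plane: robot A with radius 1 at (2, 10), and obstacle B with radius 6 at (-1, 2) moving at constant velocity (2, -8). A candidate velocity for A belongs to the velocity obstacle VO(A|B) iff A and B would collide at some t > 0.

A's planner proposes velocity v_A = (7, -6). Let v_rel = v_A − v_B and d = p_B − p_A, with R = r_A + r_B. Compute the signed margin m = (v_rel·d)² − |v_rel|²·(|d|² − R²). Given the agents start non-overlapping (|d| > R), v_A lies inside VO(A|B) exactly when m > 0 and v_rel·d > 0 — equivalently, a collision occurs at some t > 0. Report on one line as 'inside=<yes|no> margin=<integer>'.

d = (-3, -8),  |d|² = 73;  R = 1+6 = 7,  c = 73−7² = 24
v_rel = (5, 2),  |v_rel|² = 29;  v_rel·d = (5)·(-3) + (2)·(-8) = -31
29·t² + 62·t + 24 = 0  ⇒  m = (-31)² − 29·24 = 265
m = 265 > 0,  v_rel·d = -31 < 0  ⇒  outside

inside=no margin=265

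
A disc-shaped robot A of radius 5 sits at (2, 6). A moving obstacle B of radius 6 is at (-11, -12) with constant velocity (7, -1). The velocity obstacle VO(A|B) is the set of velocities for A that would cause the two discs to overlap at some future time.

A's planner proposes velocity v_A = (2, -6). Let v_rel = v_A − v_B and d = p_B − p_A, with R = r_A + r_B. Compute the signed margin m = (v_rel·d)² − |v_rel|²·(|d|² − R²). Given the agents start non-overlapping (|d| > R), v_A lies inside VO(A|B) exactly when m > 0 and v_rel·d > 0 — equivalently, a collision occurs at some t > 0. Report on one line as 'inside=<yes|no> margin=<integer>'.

d = (-13, -18),  |d|² = 493;  R = 5+6 = 11,  c = 493−11² = 372
v_rel = (-5, -5),  |v_rel|² = 50;  v_rel·d = (-5)·(-13) + (-5)·(-18) = 155
50·t² − 310·t + 372 = 0  ⇒  m = 155² − 50·372 = 5425
m = 5425 > 0,  v_rel·d = 155 > 0  ⇒  inside

inside=yes margin=5425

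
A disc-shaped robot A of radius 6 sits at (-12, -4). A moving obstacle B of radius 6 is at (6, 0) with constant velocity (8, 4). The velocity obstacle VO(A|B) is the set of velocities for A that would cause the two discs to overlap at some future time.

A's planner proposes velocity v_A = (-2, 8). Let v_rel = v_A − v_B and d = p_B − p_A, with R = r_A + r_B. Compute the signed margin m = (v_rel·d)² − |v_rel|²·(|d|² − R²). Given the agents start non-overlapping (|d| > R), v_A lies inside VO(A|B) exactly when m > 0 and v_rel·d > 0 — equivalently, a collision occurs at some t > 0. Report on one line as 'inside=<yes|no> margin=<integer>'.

d = (18, 4),  |d|² = 340;  R = 6+6 = 12,  c = 340−12² = 196
v_rel = (-10, 4),  |v_rel|² = 116;  v_rel·d = (-10)·(18) + (4)·(4) = -164
116·t² + 328·t + 196 = 0  ⇒  m = (-164)² − 116·196 = 4160
m = 4160 > 0,  v_rel·d = -164 < 0  ⇒  outside

inside=no margin=4160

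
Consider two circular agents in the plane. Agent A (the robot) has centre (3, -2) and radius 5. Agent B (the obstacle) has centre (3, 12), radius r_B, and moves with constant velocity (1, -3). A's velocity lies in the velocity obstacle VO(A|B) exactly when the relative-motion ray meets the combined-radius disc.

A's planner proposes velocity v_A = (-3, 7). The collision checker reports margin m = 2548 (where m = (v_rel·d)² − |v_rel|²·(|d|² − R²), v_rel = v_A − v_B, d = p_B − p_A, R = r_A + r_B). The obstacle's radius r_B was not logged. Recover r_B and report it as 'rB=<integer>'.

m = 2548
d = (0, 14);  v_rel = (-4, 10),  |v_rel|² = 116
v_rel×d = (-4)·(14) − (10)·(0) = -56
since m = R²·116 − (-56)²:  R² = (3136 + 2548) / 116 = 49
R = √49 = 7  ⇒  r_B = 7 − 5 = 2

rB=2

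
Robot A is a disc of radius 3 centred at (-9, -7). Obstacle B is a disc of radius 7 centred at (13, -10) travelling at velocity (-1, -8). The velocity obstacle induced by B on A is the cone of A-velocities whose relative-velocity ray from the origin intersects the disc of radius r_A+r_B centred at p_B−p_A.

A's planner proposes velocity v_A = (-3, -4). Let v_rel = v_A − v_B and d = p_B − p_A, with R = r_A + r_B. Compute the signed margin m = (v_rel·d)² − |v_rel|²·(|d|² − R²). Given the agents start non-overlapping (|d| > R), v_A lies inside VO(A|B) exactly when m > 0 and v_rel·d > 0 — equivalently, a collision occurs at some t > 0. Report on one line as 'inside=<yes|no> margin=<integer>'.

d = (22, -3),  |d|² = 493;  R = 3+7 = 10,  c = 493−10² = 393
v_rel = (-2, 4),  |v_rel|² = 20;  v_rel·d = (-2)·(22) + (4)·(-3) = -56
20·t² + 112·t + 393 = 0  ⇒  m = (-56)² − 20·393 = -4724
m = -4724 < 0,  v_rel·d = -56 < 0  ⇒  outside

inside=no margin=-4724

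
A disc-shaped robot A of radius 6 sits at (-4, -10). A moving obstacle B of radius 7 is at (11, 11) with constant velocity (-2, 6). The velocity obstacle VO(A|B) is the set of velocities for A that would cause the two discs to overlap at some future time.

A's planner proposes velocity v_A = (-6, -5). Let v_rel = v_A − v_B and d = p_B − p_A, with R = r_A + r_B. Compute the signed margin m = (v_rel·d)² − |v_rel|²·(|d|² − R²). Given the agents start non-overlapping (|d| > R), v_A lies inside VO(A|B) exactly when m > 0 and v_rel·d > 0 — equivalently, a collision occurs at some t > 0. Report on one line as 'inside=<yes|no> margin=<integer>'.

d = (15, 21),  |d|² = 666;  R = 6+7 = 13,  c = 666−13² = 497
v_rel = (-4, -11),  |v_rel|² = 137;  v_rel·d = (-4)·(15) + (-11)·(21) = -291
137·t² + 582·t + 497 = 0  ⇒  m = (-291)² − 137·497 = 16592
m = 16592 > 0,  v_rel·d = -291 < 0  ⇒  outside

inside=no margin=16592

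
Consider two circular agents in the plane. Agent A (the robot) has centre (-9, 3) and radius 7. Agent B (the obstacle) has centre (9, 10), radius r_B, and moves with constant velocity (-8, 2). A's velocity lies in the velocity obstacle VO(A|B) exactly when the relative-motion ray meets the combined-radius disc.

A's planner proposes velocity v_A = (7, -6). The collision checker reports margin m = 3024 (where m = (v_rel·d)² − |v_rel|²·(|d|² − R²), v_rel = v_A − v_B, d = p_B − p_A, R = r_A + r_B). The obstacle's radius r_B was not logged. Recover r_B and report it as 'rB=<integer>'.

m = 3024
d = (18, 7);  v_rel = (15, -8),  |v_rel|² = 289
v_rel×d = (15)·(7) − (-8)·(18) = 249
since m = R²·289 − 249²:  R² = (62001 + 3024) / 289 = 225
R = √225 = 15  ⇒  r_B = 15 − 7 = 8

rB=8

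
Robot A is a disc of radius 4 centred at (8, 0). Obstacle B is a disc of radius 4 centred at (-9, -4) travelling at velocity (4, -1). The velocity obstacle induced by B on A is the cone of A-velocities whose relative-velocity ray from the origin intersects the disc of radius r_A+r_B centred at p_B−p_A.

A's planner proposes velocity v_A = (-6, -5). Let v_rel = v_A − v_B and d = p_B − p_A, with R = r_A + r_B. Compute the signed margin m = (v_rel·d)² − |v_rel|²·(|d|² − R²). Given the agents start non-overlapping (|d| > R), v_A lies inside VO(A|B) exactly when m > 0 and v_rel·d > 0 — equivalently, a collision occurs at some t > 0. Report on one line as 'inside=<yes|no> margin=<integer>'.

d = (-17, -4),  |d|² = 305;  R = 4+4 = 8,  c = 305−8² = 241
v_rel = (-10, -4),  |v_rel|² = 116;  v_rel·d = (-10)·(-17) + (-4)·(-4) = 186
116·t² − 372·t + 241 = 0  ⇒  m = 186² − 116·241 = 6640
m = 6640 > 0,  v_rel·d = 186 > 0  ⇒  inside

inside=yes margin=6640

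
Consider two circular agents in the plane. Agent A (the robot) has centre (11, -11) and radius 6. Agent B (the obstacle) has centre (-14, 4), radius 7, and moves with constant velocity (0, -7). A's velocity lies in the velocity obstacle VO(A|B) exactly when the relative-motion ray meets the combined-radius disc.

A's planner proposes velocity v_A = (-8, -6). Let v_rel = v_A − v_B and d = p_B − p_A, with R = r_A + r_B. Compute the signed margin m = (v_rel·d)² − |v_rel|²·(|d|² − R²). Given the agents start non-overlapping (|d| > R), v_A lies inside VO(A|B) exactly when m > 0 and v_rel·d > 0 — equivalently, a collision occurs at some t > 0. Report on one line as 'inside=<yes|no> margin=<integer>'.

d = (-25, 15),  |d|² = 850;  R = 6+7 = 13,  c = 850−13² = 681
v_rel = (-8, 1),  |v_rel|² = 65;  v_rel·d = (-8)·(-25) + (1)·(15) = 215
65·t² − 430·t + 681 = 0  ⇒  m = 215² − 65·681 = 1960
m = 1960 > 0,  v_rel·d = 215 > 0  ⇒  inside

inside=yes margin=1960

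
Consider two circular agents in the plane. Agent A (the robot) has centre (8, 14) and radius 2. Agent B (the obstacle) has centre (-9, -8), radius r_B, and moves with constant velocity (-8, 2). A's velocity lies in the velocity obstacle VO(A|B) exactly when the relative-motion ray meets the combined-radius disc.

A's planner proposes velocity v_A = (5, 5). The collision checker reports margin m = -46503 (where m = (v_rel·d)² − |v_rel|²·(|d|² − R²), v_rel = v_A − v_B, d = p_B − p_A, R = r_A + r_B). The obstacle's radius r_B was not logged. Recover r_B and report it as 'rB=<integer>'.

m = -46503
d = (-17, -22);  v_rel = (13, 3),  |v_rel|² = 178
v_rel×d = (13)·(-22) − (3)·(-17) = -235
since m = R²·178 − (-235)²:  R² = (55225 + -46503) / 178 = 49
R = √49 = 7  ⇒  r_B = 7 − 2 = 5

rB=5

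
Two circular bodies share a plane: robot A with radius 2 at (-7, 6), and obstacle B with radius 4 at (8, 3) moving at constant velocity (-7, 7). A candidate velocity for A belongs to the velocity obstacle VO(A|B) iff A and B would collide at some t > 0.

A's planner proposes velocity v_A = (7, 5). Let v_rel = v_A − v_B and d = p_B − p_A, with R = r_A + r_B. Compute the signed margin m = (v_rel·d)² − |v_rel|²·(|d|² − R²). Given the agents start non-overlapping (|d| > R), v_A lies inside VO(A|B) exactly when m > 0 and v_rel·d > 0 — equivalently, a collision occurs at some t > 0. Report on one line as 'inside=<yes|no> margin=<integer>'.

d = (15, -3),  |d|² = 234;  R = 2+4 = 6,  c = 234−6² = 198
v_rel = (14, -2),  |v_rel|² = 200;  v_rel·d = (14)·(15) + (-2)·(-3) = 216
200·t² − 432·t + 198 = 0  ⇒  m = 216² − 200·198 = 7056
m = 7056 > 0,  v_rel·d = 216 > 0  ⇒  inside

inside=yes margin=7056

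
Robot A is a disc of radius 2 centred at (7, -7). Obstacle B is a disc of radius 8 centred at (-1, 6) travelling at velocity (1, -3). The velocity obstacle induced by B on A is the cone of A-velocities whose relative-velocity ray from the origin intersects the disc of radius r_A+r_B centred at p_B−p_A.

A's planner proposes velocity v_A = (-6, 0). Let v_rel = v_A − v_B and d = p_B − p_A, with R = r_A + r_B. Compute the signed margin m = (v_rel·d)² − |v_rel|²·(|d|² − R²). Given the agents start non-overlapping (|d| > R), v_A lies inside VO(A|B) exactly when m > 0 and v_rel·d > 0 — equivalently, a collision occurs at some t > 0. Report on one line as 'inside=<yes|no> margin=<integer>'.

d = (-8, 13),  |d|² = 233;  R = 2+8 = 10,  c = 233−10² = 133
v_rel = (-7, 3),  |v_rel|² = 58;  v_rel·d = (-7)·(-8) + (3)·(13) = 95
58·t² − 190·t + 133 = 0  ⇒  m = 95² − 58·133 = 1311
m = 1311 > 0,  v_rel·d = 95 > 0  ⇒  inside

inside=yes margin=1311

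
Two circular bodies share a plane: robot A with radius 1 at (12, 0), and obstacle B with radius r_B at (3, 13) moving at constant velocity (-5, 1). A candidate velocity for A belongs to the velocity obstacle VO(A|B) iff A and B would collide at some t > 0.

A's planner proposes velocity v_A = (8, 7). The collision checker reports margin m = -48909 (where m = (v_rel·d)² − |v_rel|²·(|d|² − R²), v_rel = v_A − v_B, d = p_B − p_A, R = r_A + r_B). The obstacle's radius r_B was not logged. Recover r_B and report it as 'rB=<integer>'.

m = -48909
d = (-9, 13);  v_rel = (13, 6),  |v_rel|² = 205
v_rel×d = (13)·(13) − (6)·(-9) = 223
since m = R²·205 − 223²:  R² = (49729 + -48909) / 205 = 4
R = √4 = 2  ⇒  r_B = 2 − 1 = 1

rB=1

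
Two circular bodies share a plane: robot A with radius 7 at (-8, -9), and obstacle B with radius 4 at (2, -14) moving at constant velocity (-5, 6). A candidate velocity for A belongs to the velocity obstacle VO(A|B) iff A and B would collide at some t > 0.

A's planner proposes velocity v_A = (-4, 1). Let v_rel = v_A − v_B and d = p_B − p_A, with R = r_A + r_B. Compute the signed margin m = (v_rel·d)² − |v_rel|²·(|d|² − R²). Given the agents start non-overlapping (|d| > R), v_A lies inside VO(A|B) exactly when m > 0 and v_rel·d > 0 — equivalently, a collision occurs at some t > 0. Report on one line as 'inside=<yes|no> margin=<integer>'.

d = (10, -5),  |d|² = 125;  R = 7+4 = 11,  c = 125−11² = 4
v_rel = (1, -5),  |v_rel|² = 26;  v_rel·d = (1)·(10) + (-5)·(-5) = 35
26·t² − 70·t + 4 = 0  ⇒  m = 35² − 26·4 = 1121
m = 1121 > 0,  v_rel·d = 35 > 0  ⇒  inside

inside=yes margin=1121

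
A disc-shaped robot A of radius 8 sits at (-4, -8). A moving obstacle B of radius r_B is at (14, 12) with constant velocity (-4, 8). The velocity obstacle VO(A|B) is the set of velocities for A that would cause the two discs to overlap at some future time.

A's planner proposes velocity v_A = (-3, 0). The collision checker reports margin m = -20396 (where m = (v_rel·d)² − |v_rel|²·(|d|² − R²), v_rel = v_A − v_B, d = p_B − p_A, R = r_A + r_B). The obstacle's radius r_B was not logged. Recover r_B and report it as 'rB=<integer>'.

m = -20396
d = (18, 20);  v_rel = (1, -8),  |v_rel|² = 65
v_rel×d = (1)·(20) − (-8)·(18) = 164
since m = R²·65 − 164²:  R² = (26896 + -20396) / 65 = 100
R = √100 = 10  ⇒  r_B = 10 − 8 = 2

rB=2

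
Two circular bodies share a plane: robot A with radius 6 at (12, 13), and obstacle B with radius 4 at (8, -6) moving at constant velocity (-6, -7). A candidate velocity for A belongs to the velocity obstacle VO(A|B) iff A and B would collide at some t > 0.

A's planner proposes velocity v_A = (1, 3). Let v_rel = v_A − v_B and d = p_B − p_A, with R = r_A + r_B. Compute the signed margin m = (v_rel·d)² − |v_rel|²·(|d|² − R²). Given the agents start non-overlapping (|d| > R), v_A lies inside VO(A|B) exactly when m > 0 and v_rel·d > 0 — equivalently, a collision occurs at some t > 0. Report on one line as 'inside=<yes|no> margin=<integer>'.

d = (-4, -19),  |d|² = 377;  R = 6+4 = 10,  c = 377−10² = 277
v_rel = (7, 10),  |v_rel|² = 149;  v_rel·d = (7)·(-4) + (10)·(-19) = -218
149·t² + 436·t + 277 = 0  ⇒  m = (-218)² − 149·277 = 6251
m = 6251 > 0,  v_rel·d = -218 < 0  ⇒  outside

inside=no margin=6251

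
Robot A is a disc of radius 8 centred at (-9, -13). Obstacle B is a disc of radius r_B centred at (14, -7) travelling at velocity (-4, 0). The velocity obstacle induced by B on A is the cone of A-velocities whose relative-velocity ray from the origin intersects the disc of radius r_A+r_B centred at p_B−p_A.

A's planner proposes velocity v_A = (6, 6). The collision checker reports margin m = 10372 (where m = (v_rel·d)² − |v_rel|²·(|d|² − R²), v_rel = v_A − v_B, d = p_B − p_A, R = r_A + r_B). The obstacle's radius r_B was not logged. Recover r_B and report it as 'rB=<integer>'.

m = 10372
d = (23, 6);  v_rel = (10, 6),  |v_rel|² = 136
v_rel×d = (10)·(6) − (6)·(23) = -78
since m = R²·136 − (-78)²:  R² = (6084 + 10372) / 136 = 121
R = √121 = 11  ⇒  r_B = 11 − 8 = 3

rB=3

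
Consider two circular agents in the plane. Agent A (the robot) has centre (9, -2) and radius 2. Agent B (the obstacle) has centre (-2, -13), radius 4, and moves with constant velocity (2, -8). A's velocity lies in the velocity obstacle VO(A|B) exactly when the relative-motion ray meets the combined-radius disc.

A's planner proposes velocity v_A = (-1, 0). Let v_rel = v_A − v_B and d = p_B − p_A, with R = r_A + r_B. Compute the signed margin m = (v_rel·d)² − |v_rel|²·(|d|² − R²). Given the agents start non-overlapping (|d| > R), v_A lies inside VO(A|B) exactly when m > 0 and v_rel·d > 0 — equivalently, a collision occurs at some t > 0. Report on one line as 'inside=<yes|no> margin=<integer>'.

d = (-11, -11),  |d|² = 242;  R = 2+4 = 6,  c = 242−6² = 206
v_rel = (-3, 8),  |v_rel|² = 73;  v_rel·d = (-3)·(-11) + (8)·(-11) = -55
73·t² + 110·t + 206 = 0  ⇒  m = (-55)² − 73·206 = -12013
m = -12013 < 0,  v_rel·d = -55 < 0  ⇒  outside

inside=no margin=-12013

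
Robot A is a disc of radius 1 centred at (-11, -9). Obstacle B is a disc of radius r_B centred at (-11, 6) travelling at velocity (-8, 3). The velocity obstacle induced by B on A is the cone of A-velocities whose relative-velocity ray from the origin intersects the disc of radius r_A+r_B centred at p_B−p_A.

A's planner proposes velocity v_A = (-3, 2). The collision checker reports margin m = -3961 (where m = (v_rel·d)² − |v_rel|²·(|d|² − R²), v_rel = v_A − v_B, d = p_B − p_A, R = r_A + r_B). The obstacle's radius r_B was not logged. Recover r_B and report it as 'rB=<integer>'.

m = -3961
d = (0, 15);  v_rel = (5, -1),  |v_rel|² = 26
v_rel×d = (5)·(15) − (-1)·(0) = 75
since m = R²·26 − 75²:  R² = (5625 + -3961) / 26 = 64
R = √64 = 8  ⇒  r_B = 8 − 1 = 7

rB=7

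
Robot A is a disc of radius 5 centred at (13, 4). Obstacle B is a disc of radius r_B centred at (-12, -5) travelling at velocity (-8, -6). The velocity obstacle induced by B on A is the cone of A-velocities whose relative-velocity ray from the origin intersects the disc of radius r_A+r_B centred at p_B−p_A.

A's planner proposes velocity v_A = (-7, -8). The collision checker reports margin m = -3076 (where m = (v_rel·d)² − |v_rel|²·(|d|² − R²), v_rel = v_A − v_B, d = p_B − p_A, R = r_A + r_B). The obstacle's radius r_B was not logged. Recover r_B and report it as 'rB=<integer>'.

m = -3076
d = (-25, -9);  v_rel = (1, -2),  |v_rel|² = 5
v_rel×d = (1)·(-9) − (-2)·(-25) = -59
since m = R²·5 − (-59)²:  R² = (3481 + -3076) / 5 = 81
R = √81 = 9  ⇒  r_B = 9 − 5 = 4

rB=4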